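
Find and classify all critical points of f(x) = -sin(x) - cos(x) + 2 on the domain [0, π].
f'(x) = sin(x) - cos(x)

Solve f'(x) = 0 on [0, π]:
  f'(x) = 0 ⇔ -cos(x) = -sin(x) ⇔ tan(x) = 1, i.e. x = arctan(1) + nπ; keep the solutions lying in [0, π].
  ⇒ x = pi/4 ≈ 0.7854

f''(x) = sin(x) + cos(x)
Second-derivative test at each critical point:
  f''(0.7854) = 1.4142 > 0 → local minimum

Critical points: x = pi/4 ≈ 0.7854 (local minimum)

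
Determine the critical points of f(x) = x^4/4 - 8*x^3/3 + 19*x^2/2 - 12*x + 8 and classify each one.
f'(x) = x^3 - 8*x^2 + 19*x - 12

Solve f'(x) = 0:
  Factor: x^3 - 8*x^2 + 19*x - 12 = (x - 4)*(x - 3)*(x - 1) = 0.
  ⇒ x = 1, 3, 4

f''(x) = 3*x^2 - 16*x + 19
Second-derivative test at each critical point:
  f''(1) = 6 > 0 → local minimum
  f''(3) = -2 < 0 → local maximum
  f''(4) = 3 > 0 → local minimum

Critical points: x = 1 (local minimum); x = 3 (local maximum); x = 4 (local minimum)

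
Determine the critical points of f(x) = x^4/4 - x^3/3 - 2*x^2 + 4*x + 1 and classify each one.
f'(x) = x^3 - x^2 - 4*x + 4

Solve f'(x) = 0:
  Factor: x^3 - x^2 - 4*x + 4 = (x - 2)*(x - 1)*(x + 2) = 0.
  ⇒ x = -2, 1, 2

f''(x) = 3*x^2 - 2*x - 4
Second-derivative test at each critical point:
  f''(-2) = 12 > 0 → local minimum
  f''(1) = -3 < 0 → local maximum
  f''(2) = 4 > 0 → local minimum

Critical points: x = -2 (local minimum); x = 1 (local maximum); x = 2 (local minimum)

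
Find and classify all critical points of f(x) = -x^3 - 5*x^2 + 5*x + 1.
f'(x) = -3*x^2 - 10*x + 5

Solve f'(x) = 0:
  3*x^2 + 10*x - 5 = 0 has no rational roots; quadratic formula: x = (-10 ± √160)/6.
  ⇒ x = -2*sqrt(10)/3 - 5/3 ≈ -3.7749, -5/3 + 2*sqrt(10)/3 ≈ 0.4415

f''(x) = -6*x - 10
Second-derivative test at each critical point:
  f''(-3.7749) = 12.6491 > 0 → local minimum
  f''(0.4415) = -12.6491 < 0 → local maximum

Critical points: x = -2*sqrt(10)/3 - 5/3 ≈ -3.7749 (local minimum); x = -5/3 + 2*sqrt(10)/3 ≈ 0.4415 (local maximum)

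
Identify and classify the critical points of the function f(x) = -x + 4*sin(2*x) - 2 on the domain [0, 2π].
f'(x) = 8*cos(2*x) - 1

Solve f'(x) = 0 on [0, 2π]:
  f'(x) = 0 ⇔ cos(2*x) = 1/8, i.e. 2*x = ±arccos(1/8) + 2nπ; keep the solutions lying in [0, 2π].
  ⇒ x = acos(1/8)/2 ≈ 0.7227, pi - acos(1/8)/2 ≈ 2.4189, acos(1/8)/2 + pi ≈ 3.8643, -acos(1/8)/2 + 2*pi ≈ 5.5605

f''(x) = -16*sin(2*x)
Second-derivative test at each critical point:
  f''(0.7227) = -15.8745 < 0 → local maximum
  f''(2.4189) = 15.8745 > 0 → local minimum
  f''(3.8643) = -15.8745 < 0 → local maximum
  f''(5.5605) = 15.8745 > 0 → local minimum

Critical points: x = acos(1/8)/2 ≈ 0.7227 (local maximum); x = pi - acos(1/8)/2 ≈ 2.4189 (local minimum); x = acos(1/8)/2 + pi ≈ 3.8643 (local maximum); x = -acos(1/8)/2 + 2*pi ≈ 5.5605 (local minimum)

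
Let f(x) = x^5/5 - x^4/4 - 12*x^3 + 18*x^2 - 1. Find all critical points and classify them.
f'(x) = x*(x^3 - x^2 - 36*x + 36)

Solve f'(x) = 0:
  Factor: x^4 - x^3 - 36*x^2 + 36*x = x*(x - 6)*(x - 1)*(x + 6) = 0.
  ⇒ x = -6, 0, 1, 6

f''(x) = 4*x^3 - 3*x^2 - 72*x + 36
Second-derivative test at each critical point:
  f''(-6) = -504 < 0 → local maximum
  f''(0) = 36 > 0 → local minimum
  f''(1) = -35 < 0 → local maximum
  f''(6) = 360 > 0 → local minimum

Critical points: x = -6 (local maximum); x = 0 (local minimum); x = 1 (local maximum); x = 6 (local minimum)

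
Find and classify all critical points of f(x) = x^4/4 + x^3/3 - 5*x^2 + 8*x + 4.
f'(x) = x^3 + x^2 - 10*x + 8

Solve f'(x) = 0:
  Factor: x^3 + x^2 - 10*x + 8 = (x - 2)*(x - 1)*(x + 4) = 0.
  ⇒ x = -4, 1, 2

f''(x) = 3*x^2 + 2*x - 10
Second-derivative test at each critical point:
  f''(-4) = 30 > 0 → local minimum
  f''(1) = -5 < 0 → local maximum
  f''(2) = 6 > 0 → local minimum

Critical points: x = -4 (local minimum); x = 1 (local maximum); x = 2 (local minimum)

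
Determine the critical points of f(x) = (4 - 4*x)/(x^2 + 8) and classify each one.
f'(x) = 4*(-x^2 + 2*x*(x - 1) - 8)/(x^2 + 8)^2

Solve f'(x) = 0:
  f'(x) = 4*(x - 4)*(x + 2)/(x^2 + 8)^2; the denominator is positive wherever f is defined, so f'(x) = 0 ⇔ 4*x^2 - 8*x - 32 = 0.
  Factor: 4*x^2 - 8*x - 32 = 4*(x - 4)*(x + 2) = 0.
  ⇒ x = -2, 4

f''(x) = 8*(4*x^2*(1 - x) + (3*x - 1)*(x^2 + 8))/(x^2 + 8)^3
Second-derivative test at each critical point:
  f''(-2) = -1/6 < 0 → local maximum
  f''(4) = 1/24 > 0 → local minimum

Critical points: x = -2 (local maximum); x = 4 (local minimum)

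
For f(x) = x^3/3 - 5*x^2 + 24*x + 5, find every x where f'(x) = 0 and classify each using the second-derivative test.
f'(x) = x^2 - 10*x + 24

Solve f'(x) = 0:
  Factor: x^2 - 10*x + 24 = (x - 6)*(x - 4) = 0.
  ⇒ x = 4, 6

f''(x) = 2*x - 10
Second-derivative test at each critical point:
  f''(4) = -2 < 0 → local maximum
  f''(6) = 2 > 0 → local minimum

Critical points: x = 4 (local maximum); x = 6 (local minimum)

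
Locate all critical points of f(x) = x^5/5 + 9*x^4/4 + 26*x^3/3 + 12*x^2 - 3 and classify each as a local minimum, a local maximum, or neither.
f'(x) = x*(x^3 + 9*x^2 + 26*x + 24)

Solve f'(x) = 0:
  Factor: x^4 + 9*x^3 + 26*x^2 + 24*x = x*(x + 2)*(x + 3)*(x + 4) = 0.
  ⇒ x = -4, -3, -2, 0

f''(x) = 4*x^3 + 27*x^2 + 52*x + 24
Second-derivative test at each critical point:
  f''(-4) = -8 < 0 → local maximum
  f''(-3) = 3 > 0 → local minimum
  f''(-2) = -4 < 0 → local maximum
  f''(0) = 24 > 0 → local minimum

Critical points: x = -4 (local maximum); x = -3 (local minimum); x = -2 (local maximum); x = 0 (local minimum)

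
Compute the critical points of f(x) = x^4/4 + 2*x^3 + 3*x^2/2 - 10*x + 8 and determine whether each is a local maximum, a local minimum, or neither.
f'(x) = x^3 + 6*x^2 + 3*x - 10

Solve f'(x) = 0:
  Factor: x^3 + 6*x^2 + 3*x - 10 = (x - 1)*(x + 2)*(x + 5) = 0.
  ⇒ x = -5, -2, 1

f''(x) = 3*x^2 + 12*x + 3
Second-derivative test at each critical point:
  f''(-5) = 18 > 0 → local minimum
  f''(-2) = -9 < 0 → local maximum
  f''(1) = 18 > 0 → local minimum

Critical points: x = -5 (local minimum); x = -2 (local maximum); x = 1 (local minimum)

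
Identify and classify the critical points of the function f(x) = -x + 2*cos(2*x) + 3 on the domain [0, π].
f'(x) = -4*sin(2*x) - 1

Solve f'(x) = 0 on [0, π]:
  f'(x) = 0 ⇔ sin(2*x) = -1/4, i.e. 2*x = arcsin(-1/4) + 2nπ or 2*x = π − arcsin(-1/4) + 2nπ; keep the solutions lying in [0, π].
  ⇒ x = asin(1/4)/2 + pi/2 ≈ 1.6971, pi - asin(1/4)/2 ≈ 3.0153

f''(x) = -8*cos(2*x)
Second-derivative test at each critical point:
  f''(1.6971) = 7.7460 > 0 → local minimum
  f''(3.0153) = -7.7460 < 0 → local maximum

Critical points: x = asin(1/4)/2 + pi/2 ≈ 1.6971 (local minimum); x = pi - asin(1/4)/2 ≈ 3.0153 (local maximum)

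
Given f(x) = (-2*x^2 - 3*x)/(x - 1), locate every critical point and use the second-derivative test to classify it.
f'(x) = (-2*x^2 + 4*x + 3)/(x^2 - 2*x + 1)

Solve f'(x) = 0:
  f'(x) = -(2*x^2 - 4*x - 3)/(x - 1)^2; the denominator is positive wherever f is defined, so f'(x) = 0 ⇔ -2*x^2 + 4*x + 3 = 0.
  2*x^2 - 4*x - 3 = 0 has no rational roots; quadratic formula: x = (4 ± √40)/4.
  ⇒ x = 1 - sqrt(10)/2 ≈ -0.5811, 1 + sqrt(10)/2 ≈ 2.5811

f''(x) = -10/(x^3 - 3*x^2 + 3*x - 1)
Second-derivative test at each critical point:
  f''(-0.5811) = 2.5298 > 0 → local minimum
  f''(2.5811) = -2.5298 < 0 → local maximum

Critical points: x = 1 - sqrt(10)/2 ≈ -0.5811 (local minimum); x = 1 + sqrt(10)/2 ≈ 2.5811 (local maximum)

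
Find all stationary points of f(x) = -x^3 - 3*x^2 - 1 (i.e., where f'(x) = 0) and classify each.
f'(x) = 3*x*(-x - 2)

Solve f'(x) = 0:
  Factor: -3*x^2 - 6*x = -3*x*(x + 2) = 0.
  ⇒ x = -2, 0

f''(x) = -6*x - 6
Second-derivative test at each critical point:
  f''(-2) = 6 > 0 → local minimum
  f''(0) = -6 < 0 → local maximum

Critical points: x = -2 (local minimum); x = 0 (local maximum)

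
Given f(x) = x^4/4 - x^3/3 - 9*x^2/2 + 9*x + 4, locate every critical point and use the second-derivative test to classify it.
f'(x) = x^3 - x^2 - 9*x + 9

Solve f'(x) = 0:
  Factor: x^3 - x^2 - 9*x + 9 = (x - 3)*(x - 1)*(x + 3) = 0.
  ⇒ x = -3, 1, 3

f''(x) = 3*x^2 - 2*x - 9
Second-derivative test at each critical point:
  f''(-3) = 24 > 0 → local minimum
  f''(1) = -8 < 0 → local maximum
  f''(3) = 12 > 0 → local minimum

Critical points: x = -3 (local minimum); x = 1 (local maximum); x = 3 (local minimum)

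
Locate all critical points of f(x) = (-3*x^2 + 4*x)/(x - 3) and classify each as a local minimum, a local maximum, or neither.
f'(x) = 3*(-x^2 + 6*x - 4)/(x^2 - 6*x + 9)

Solve f'(x) = 0:
  f'(x) = -3*(x^2 - 6*x + 4)/(x - 3)^2; the denominator is positive wherever f is defined, so f'(x) = 0 ⇔ -3*x^2 + 18*x - 12 = 0.
  Factor: -3*x^2 + 18*x - 12 = -3*(x^2 - 6*x + 4); x^2 - 6*x + 4 = 0 has no rational roots; quadratic formula: x = (6 ± √20)/2.
  ⇒ x = 3 - sqrt(5) ≈ 0.7639, sqrt(5) + 3 ≈ 5.2361

f''(x) = -30/(x^3 - 9*x^2 + 27*x - 27)
Second-derivative test at each critical point:
  f''(0.7639) = 2.6833 > 0 → local minimum
  f''(5.2361) = -2.6833 < 0 → local maximum

Critical points: x = 3 - sqrt(5) ≈ 0.7639 (local minimum); x = sqrt(5) + 3 ≈ 5.2361 (local maximum)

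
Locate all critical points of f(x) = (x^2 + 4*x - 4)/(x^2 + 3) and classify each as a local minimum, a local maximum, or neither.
f'(x) = 2*(-2*x^2 + 7*x + 6)/(x^4 + 6*x^2 + 9)

Solve f'(x) = 0:
  f'(x) = -2*(2*x^2 - 7*x - 6)/(x^2 + 3)^2; the denominator is positive wherever f is defined, so f'(x) = 0 ⇔ -4*x^2 + 14*x + 12 = 0.
  Factor: -4*x^2 + 14*x + 12 = -2*(2*x^2 - 7*x - 6); 2*x^2 - 7*x - 6 = 0 has no rational roots; quadratic formula: x = (7 ± √97)/4.
  ⇒ x = 7/4 - sqrt(97)/4 ≈ -0.7122, 7/4 + sqrt(97)/4 ≈ 4.2122

f''(x) = 2*(4*x^3 - 21*x^2 - 36*x + 21)/(x^6 + 9*x^4 + 27*x^2 + 27)
Second-derivative test at each critical point:
  f''(-0.7122) = 1.6013 > 0 → local minimum
  f''(4.2122) = -0.0458 < 0 → local maximum

Critical points: x = 7/4 - sqrt(97)/4 ≈ -0.7122 (local minimum); x = 7/4 + sqrt(97)/4 ≈ 4.2122 (local maximum)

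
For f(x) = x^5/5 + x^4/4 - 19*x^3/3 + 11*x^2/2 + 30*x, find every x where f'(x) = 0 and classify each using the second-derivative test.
f'(x) = x^4 + x^3 - 19*x^2 + 11*x + 30

Solve f'(x) = 0:
  Factor: x^4 + x^3 - 19*x^2 + 11*x + 30 = (x - 3)*(x - 2)*(x + 1)*(x + 5) = 0.
  ⇒ x = -5, -1, 2, 3

f''(x) = 4*x^3 + 3*x^2 - 38*x + 11
Second-derivative test at each critical point:
  f''(-5) = -224 < 0 → local maximum
  f''(-1) = 48 > 0 → local minimum
  f''(2) = -21 < 0 → local maximum
  f''(3) = 32 > 0 → local minimum

Critical points: x = -5 (local maximum); x = -1 (local minimum); x = 2 (local maximum); x = 3 (local minimum)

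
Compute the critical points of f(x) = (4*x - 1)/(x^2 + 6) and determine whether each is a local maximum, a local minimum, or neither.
f'(x) = 2*(-2*x^2 + x + 12)/(x^4 + 12*x^2 + 36)

Solve f'(x) = 0:
  f'(x) = -2*(2*x^2 - x - 12)/(x^2 + 6)^2; the denominator is positive wherever f is defined, so f'(x) = 0 ⇔ -4*x^2 + 2*x + 24 = 0.
  Factor: -4*x^2 + 2*x + 24 = -2*(2*x^2 - x - 12); 2*x^2 - x - 12 = 0 has no rational roots; quadratic formula: x = (1 ± √97)/4.
  ⇒ x = 1/4 - sqrt(97)/4 ≈ -2.2122, 1/4 + sqrt(97)/4 ≈ 2.7122

f''(x) = 2*(4*x^2*(4*x - 1) + (1 - 12*x)*(x^2 + 6))/(x^2 + 6)^3
Second-derivative test at each critical point:
  f''(-2.2122) = 0.1660 > 0 → local minimum
  f''(2.7122) = -0.1104 < 0 → local maximum

Critical points: x = 1/4 - sqrt(97)/4 ≈ -2.2122 (local minimum); x = 1/4 + sqrt(97)/4 ≈ 2.7122 (local maximum)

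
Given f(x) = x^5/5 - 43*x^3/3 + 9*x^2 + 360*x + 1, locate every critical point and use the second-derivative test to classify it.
f'(x) = x^4 - 43*x^2 + 18*x + 360

Solve f'(x) = 0:
  Factor: x^4 - 43*x^2 + 18*x + 360 = (x - 5)*(x - 4)*(x + 3)*(x + 6) = 0.
  ⇒ x = -6, -3, 4, 5

f''(x) = 4*x^3 - 86*x + 18
Second-derivative test at each critical point:
  f''(-6) = -330 < 0 → local maximum
  f''(-3) = 168 > 0 → local minimum
  f''(4) = -70 < 0 → local maximum
  f''(5) = 88 > 0 → local minimum

Critical points: x = -6 (local maximum); x = -3 (local minimum); x = 4 (local maximum); x = 5 (local minimum)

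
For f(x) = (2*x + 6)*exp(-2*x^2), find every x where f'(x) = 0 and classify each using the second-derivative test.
f'(x) = 2*(-4*x*(x + 3) + 1)*exp(-2*x^2)

Solve f'(x) = 0:
  f'(x) = (-8*x^2 - 24*x + 2)·exp(-2*x^2) and exp(-2*x^2) > 0 for every x, so f'(x) = 0 ⇔ -8*x^2 - 24*x + 2 = 0.
  Factor: -8*x^2 - 24*x + 2 = -2*(4*x^2 + 12*x - 1); 4*x^2 + 12*x - 1 = 0 has no rational roots; quadratic formula: x = (-12 ± √160)/8.
  ⇒ x = -sqrt(10)/2 - 3/2 ≈ -3.0811, -3/2 + sqrt(10)/2 ≈ 0.0811

f''(x) = 8*(4*x^2*(x + 3) - 3*x - 3)*exp(-2*x^2)
Second-derivative test at each critical point:
  f''(-3.0811) = 1.436e-07 > 0 → local minimum
  f''(0.0811) = -24.9673 < 0 → local maximum

Critical points: x = -sqrt(10)/2 - 3/2 ≈ -3.0811 (local minimum); x = -3/2 + sqrt(10)/2 ≈ 0.0811 (local maximum)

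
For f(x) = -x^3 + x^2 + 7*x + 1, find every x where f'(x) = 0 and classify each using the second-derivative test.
f'(x) = -3*x^2 + 2*x + 7

Solve f'(x) = 0:
  3*x^2 - 2*x - 7 = 0 has no rational roots; quadratic formula: x = (2 ± √88)/6.
  ⇒ x = 1/3 - sqrt(22)/3 ≈ -1.2301, 1/3 + sqrt(22)/3 ≈ 1.8968

f''(x) = 2 - 6*x
Second-derivative test at each critical point:
  f''(-1.2301) = 9.3808 > 0 → local minimum
  f''(1.8968) = -9.3808 < 0 → local maximum

Critical points: x = 1/3 - sqrt(22)/3 ≈ -1.2301 (local minimum); x = 1/3 + sqrt(22)/3 ≈ 1.8968 (local maximum)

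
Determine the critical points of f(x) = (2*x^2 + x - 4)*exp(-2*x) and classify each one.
f'(x) = (-4*x^2 + 2*x + 9)*exp(-2*x)

Solve f'(x) = 0:
  f'(x) = (-4*x^2 + 2*x + 9)·exp(-2*x) and exp(-2*x) > 0 for every x, so f'(x) = 0 ⇔ -4*x^2 + 2*x + 9 = 0.
  4*x^2 - 2*x - 9 = 0 has no rational roots; quadratic formula: x = (2 ± √148)/8.
  ⇒ x = 1/4 - sqrt(37)/4 ≈ -1.2707, 1/4 + sqrt(37)/4 ≈ 1.7707

f''(x) = 4*(2*x^2 - 3*x - 4)*exp(-2*x)
Second-derivative test at each critical point:
  f''(-1.2707) = 154.4681 > 0 → local minimum
  f''(1.7707) = -0.3525 < 0 → local maximum

Critical points: x = 1/4 - sqrt(37)/4 ≈ -1.2707 (local minimum); x = 1/4 + sqrt(37)/4 ≈ 1.7707 (local maximum)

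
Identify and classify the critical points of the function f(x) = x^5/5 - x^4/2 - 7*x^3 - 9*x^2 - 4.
f'(x) = x*(x^3 - 2*x^2 - 21*x - 18)

Solve f'(x) = 0:
  Factor: x^4 - 2*x^3 - 21*x^2 - 18*x = x*(x - 6)*(x + 1)*(x + 3) = 0.
  ⇒ x = -3, -1, 0, 6

f''(x) = 4*x^3 - 6*x^2 - 42*x - 18
Second-derivative test at each critical point:
  f''(-3) = -54 < 0 → local maximum
  f''(-1) = 14 > 0 → local minimum
  f''(0) = -18 < 0 → local maximum
  f''(6) = 378 > 0 → local minimum

Critical points: x = -3 (local maximum); x = -1 (local minimum); x = 0 (local maximum); x = 6 (local minimum)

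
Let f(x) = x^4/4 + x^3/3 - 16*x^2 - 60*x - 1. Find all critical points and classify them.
f'(x) = x^3 + x^2 - 32*x - 60

Solve f'(x) = 0:
  Factor: x^3 + x^2 - 32*x - 60 = (x - 6)*(x + 2)*(x + 5) = 0.
  ⇒ x = -5, -2, 6

f''(x) = 3*x^2 + 2*x - 32
Second-derivative test at each critical point:
  f''(-5) = 33 > 0 → local minimum
  f''(-2) = -24 < 0 → local maximum
  f''(6) = 88 > 0 → local minimum

Critical points: x = -5 (local minimum); x = -2 (local maximum); x = 6 (local minimum)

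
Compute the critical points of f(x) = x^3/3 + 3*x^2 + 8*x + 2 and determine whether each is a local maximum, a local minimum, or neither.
f'(x) = x^2 + 6*x + 8

Solve f'(x) = 0:
  Factor: x^2 + 6*x + 8 = (x + 2)*(x + 4) = 0.
  ⇒ x = -4, -2

f''(x) = 2*x + 6
Second-derivative test at each critical point:
  f''(-4) = -2 < 0 → local maximum
  f''(-2) = 2 > 0 → local minimum

Critical points: x = -4 (local maximum); x = -2 (local minimum)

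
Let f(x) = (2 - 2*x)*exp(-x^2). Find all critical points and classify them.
f'(x) = 2*(2*x*(x - 1) - 1)*exp(-x^2)

Solve f'(x) = 0:
  f'(x) = (4*x^2 - 4*x - 2)·exp(-x^2) and exp(-x^2) > 0 for every x, so f'(x) = 0 ⇔ 4*x^2 - 4*x - 2 = 0.
  Factor: 4*x^2 - 4*x - 2 = 2*(2*x^2 - 2*x - 1); 2*x^2 - 2*x - 1 = 0 has no rational roots; quadratic formula: x = (2 ± √12)/4.
  ⇒ x = 1/2 - sqrt(3)/2 ≈ -0.3660, 1/2 + sqrt(3)/2 ≈ 1.3660

f''(x) = 4*(2*x^2*(1 - x) + 3*x - 1)*exp(-x^2)
Second-derivative test at each critical point:
  f''(-0.3660) = -6.0595 < 0 → local maximum
  f''(1.3660) = 1.0721 > 0 → local minimum

Critical points: x = 1/2 - sqrt(3)/2 ≈ -0.3660 (local maximum); x = 1/2 + sqrt(3)/2 ≈ 1.3660 (local minimum)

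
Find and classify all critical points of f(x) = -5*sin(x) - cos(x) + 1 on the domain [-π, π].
f'(x) = sin(x) - 5*cos(x)

Solve f'(x) = 0 on [-π, π]:
  f'(x) = 0 ⇔ -5*cos(x) = -sin(x) ⇔ tan(x) = 5, i.e. x = arctan(5) + nπ; keep the solutions lying in [-π, π].
  ⇒ x = -pi + atan(5) ≈ -1.7682, atan(5) ≈ 1.3734

f''(x) = 5*sin(x) + cos(x)
Second-derivative test at each critical point:
  f''(-1.7682) = -5.0990 < 0 → local maximum
  f''(1.3734) = 5.0990 > 0 → local minimum

Critical points: x = -pi + atan(5) ≈ -1.7682 (local maximum); x = atan(5) ≈ 1.3734 (local minimum)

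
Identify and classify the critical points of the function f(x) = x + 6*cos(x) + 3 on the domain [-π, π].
f'(x) = 1 - 6*sin(x)

Solve f'(x) = 0 on [-π, π]:
  f'(x) = 0 ⇔ sin(x) = 1/6, i.e. x = arcsin(1/6) + 2nπ or x = π − arcsin(1/6) + 2nπ; keep the solutions lying in [-π, π].
  ⇒ x = asin(1/6) ≈ 0.1674, pi - asin(1/6) ≈ 2.9741

f''(x) = -6*cos(x)
Second-derivative test at each critical point:
  f''(0.1674) = -5.9161 < 0 → local maximum
  f''(2.9741) = 5.9161 > 0 → local minimum

Critical points: x = asin(1/6) ≈ 0.1674 (local maximum); x = pi - asin(1/6) ≈ 2.9741 (local minimum)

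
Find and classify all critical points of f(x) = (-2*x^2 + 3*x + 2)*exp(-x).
f'(x) = (2*x^2 - 7*x + 1)*exp(-x)

Solve f'(x) = 0:
  f'(x) = (2*x^2 - 7*x + 1)·exp(-x) and exp(-x) > 0 for every x, so f'(x) = 0 ⇔ 2*x^2 - 7*x + 1 = 0.
  2*x^2 - 7*x + 1 = 0 has no rational roots; quadratic formula: x = (7 ± √41)/4.
  ⇒ x = 7/4 - sqrt(41)/4 ≈ 0.1492, sqrt(41)/4 + 7/4 ≈ 3.3508

f''(x) = (-2*x^2 + 11*x - 8)*exp(-x)
Second-derivative test at each critical point:
  f''(0.1492) = -5.5155 < 0 → local maximum
  f''(3.3508) = 0.2245 > 0 → local minimum

Critical points: x = 7/4 - sqrt(41)/4 ≈ 0.1492 (local maximum); x = sqrt(41)/4 + 7/4 ≈ 3.3508 (local minimum)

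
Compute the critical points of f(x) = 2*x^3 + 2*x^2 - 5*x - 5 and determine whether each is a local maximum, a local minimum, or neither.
f'(x) = 6*x^2 + 4*x - 5

Solve f'(x) = 0:
  6*x^2 + 4*x - 5 = 0 has no rational roots; quadratic formula: x = (-4 ± √136)/12.
  ⇒ x = -sqrt(34)/6 - 1/3 ≈ -1.3052, -1/3 + sqrt(34)/6 ≈ 0.6385

f''(x) = 12*x + 4
Second-derivative test at each critical point:
  f''(-1.3052) = -11.6619 < 0 → local maximum
  f''(0.6385) = 11.6619 > 0 → local minimum

Critical points: x = -sqrt(34)/6 - 1/3 ≈ -1.3052 (local maximum); x = -1/3 + sqrt(34)/6 ≈ 0.6385 (local minimum)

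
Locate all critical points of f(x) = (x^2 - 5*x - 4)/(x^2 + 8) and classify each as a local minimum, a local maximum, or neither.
f'(x) = (5*x^2 + 24*x - 40)/(x^4 + 16*x^2 + 64)

Solve f'(x) = 0:
  f'(x) = (5*x^2 + 24*x - 40)/(x^2 + 8)^2; the denominator is positive wherever f is defined, so f'(x) = 0 ⇔ 5*x^2 + 24*x - 40 = 0.
  5*x^2 + 24*x - 40 = 0 has no rational roots; quadratic formula: x = (-24 ± √1376)/10.
  ⇒ x = -2*sqrt(86)/5 - 12/5 ≈ -6.1094, -12/5 + 2*sqrt(86)/5 ≈ 1.3094

f''(x) = 2*(-5*x^3 - 36*x^2 + 120*x + 96)/(x^6 + 24*x^4 + 192*x^2 + 512)
Second-derivative test at each critical point:
  f''(-6.1094) = -0.0181 < 0 → local maximum
  f''(1.3094) = 0.3931 > 0 → local minimum

Critical points: x = -2*sqrt(86)/5 - 12/5 ≈ -6.1094 (local maximum); x = -12/5 + 2*sqrt(86)/5 ≈ 1.3094 (local minimum)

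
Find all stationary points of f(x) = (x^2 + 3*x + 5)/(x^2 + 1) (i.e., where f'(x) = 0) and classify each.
f'(x) = (-3*x^2 - 8*x + 3)/(x^4 + 2*x^2 + 1)

Solve f'(x) = 0:
  f'(x) = -(x + 3)*(3*x - 1)/(x^2 + 1)^2; the denominator is positive wherever f is defined, so f'(x) = 0 ⇔ -3*x^2 - 8*x + 3 = 0.
  Factor: -3*x^2 - 8*x + 3 = -(x + 3)*(3*x - 1) = 0.
  ⇒ x = -3, 1/3

f''(x) = 2*(3*x^3 + 12*x^2 - 9*x - 4)/(x^6 + 3*x^4 + 3*x^2 + 1)
Second-derivative test at each critical point:
  f''(-3) = 1/10 > 0 → local minimum
  f''(1/3) = -81/10 < 0 → local maximum

Critical points: x = -3 (local minimum); x = 1/3 (local maximum)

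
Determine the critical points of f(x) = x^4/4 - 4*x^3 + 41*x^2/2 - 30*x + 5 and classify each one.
f'(x) = x^3 - 12*x^2 + 41*x - 30

Solve f'(x) = 0:
  Factor: x^3 - 12*x^2 + 41*x - 30 = (x - 6)*(x - 5)*(x - 1) = 0.
  ⇒ x = 1, 5, 6

f''(x) = 3*x^2 - 24*x + 41
Second-derivative test at each critical point:
  f''(1) = 20 > 0 → local minimum
  f''(5) = -4 < 0 → local maximum
  f''(6) = 5 > 0 → local minimum

Critical points: x = 1 (local minimum); x = 5 (local maximum); x = 6 (local minimum)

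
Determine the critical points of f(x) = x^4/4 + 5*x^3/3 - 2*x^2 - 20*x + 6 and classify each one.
f'(x) = x^3 + 5*x^2 - 4*x - 20

Solve f'(x) = 0:
  Factor: x^3 + 5*x^2 - 4*x - 20 = (x - 2)*(x + 2)*(x + 5) = 0.
  ⇒ x = -5, -2, 2

f''(x) = 3*x^2 + 10*x - 4
Second-derivative test at each critical point:
  f''(-5) = 21 > 0 → local minimum
  f''(-2) = -12 < 0 → local maximum
  f''(2) = 28 > 0 → local minimum

Critical points: x = -5 (local minimum); x = -2 (local maximum); x = 2 (local minimum)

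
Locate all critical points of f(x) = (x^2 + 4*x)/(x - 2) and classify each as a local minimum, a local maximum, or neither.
f'(x) = (x^2 - 4*x - 8)/(x^2 - 4*x + 4)

Solve f'(x) = 0:
  f'(x) = (x^2 - 4*x - 8)/(x - 2)^2; the denominator is positive wherever f is defined, so f'(x) = 0 ⇔ x^2 - 4*x - 8 = 0.
  x^2 - 4*x - 8 = 0 has no rational roots; quadratic formula: x = (4 ± √48)/2.
  ⇒ x = 2 - 2*sqrt(3) ≈ -1.4641, 2 + 2*sqrt(3) ≈ 5.4641

f''(x) = 24/(x^3 - 6*x^2 + 12*x - 8)
Second-derivative test at each critical point:
  f''(-1.4641) = -0.5774 < 0 → local maximum
  f''(5.4641) = 0.5774 > 0 → local minimum

Critical points: x = 2 - 2*sqrt(3) ≈ -1.4641 (local maximum); x = 2 + 2*sqrt(3) ≈ 5.4641 (local minimum)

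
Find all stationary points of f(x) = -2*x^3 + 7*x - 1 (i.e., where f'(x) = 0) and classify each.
f'(x) = 7 - 6*x^2

Solve f'(x) = 0:
  6*x^2 - 7 = 0 has no rational roots; quadratic formula: x = (0 ± √168)/12.
  ⇒ x = -sqrt(42)/6 ≈ -1.0801, sqrt(42)/6 ≈ 1.0801

f''(x) = -12*x
Second-derivative test at each critical point:
  f''(-1.0801) = 12.9615 > 0 → local minimum
  f''(1.0801) = -12.9615 < 0 → local maximum

Critical points: x = -sqrt(42)/6 ≈ -1.0801 (local minimum); x = sqrt(42)/6 ≈ 1.0801 (local maximum)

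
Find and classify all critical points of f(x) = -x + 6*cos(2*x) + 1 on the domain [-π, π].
f'(x) = -12*sin(2*x) - 1

Solve f'(x) = 0 on [-π, π]:
  f'(x) = 0 ⇔ sin(2*x) = -1/12, i.e. 2*x = arcsin(-1/12) + 2nπ or 2*x = π − arcsin(-1/12) + 2nπ; keep the solutions lying in [-π, π].
  ⇒ x = -pi/2 + asin(1/12)/2 ≈ -1.5291, -asin(1/12)/2 ≈ -0.0417, asin(1/12)/2 + pi/2 ≈ 1.6125, pi - asin(1/12)/2 ≈ 3.0999

f''(x) = -24*cos(2*x)
Second-derivative test at each critical point:
  f''(-1.5291) = 23.9165 > 0 → local minimum
  f''(-0.0417) = -23.9165 < 0 → local maximum
  f''(1.6125) = 23.9165 > 0 → local minimum
  f''(3.0999) = -23.9165 < 0 → local maximum

Critical points: x = -pi/2 + asin(1/12)/2 ≈ -1.5291 (local minimum); x = -asin(1/12)/2 ≈ -0.0417 (local maximum); x = asin(1/12)/2 + pi/2 ≈ 1.6125 (local minimum); x = pi - asin(1/12)/2 ≈ 3.0999 (local maximum)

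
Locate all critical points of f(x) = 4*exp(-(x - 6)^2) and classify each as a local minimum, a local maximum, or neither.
f'(x) = 8*(6 - x)*exp(-(x - 6)^2)

Solve f'(x) = 0:
  f'(x) = (48 - 8*x)·exp(-(x - 6)^2) and exp(-(x - 6)^2) > 0 for every x, so f'(x) = 0 ⇔ 48 - 8*x = 0.
  Factor: 48 - 8*x = -8*(x - 6) = 0.
  ⇒ x = 6

f''(x) = 8*(2*(x - 6)^2 - 1)*exp(-(x - 6)^2)
Second-derivative test at each critical point:
  f''(6) = -8 < 0 → local maximum

Critical points: x = 6 (local maximum)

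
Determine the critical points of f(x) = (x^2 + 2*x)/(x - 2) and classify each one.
f'(x) = (x^2 - 4*x - 4)/(x^2 - 4*x + 4)

Solve f'(x) = 0:
  f'(x) = (x^2 - 4*x - 4)/(x - 2)^2; the denominator is positive wherever f is defined, so f'(x) = 0 ⇔ x^2 - 4*x - 4 = 0.
  x^2 - 4*x - 4 = 0 has no rational roots; quadratic formula: x = (4 ± √32)/2.
  ⇒ x = 2 - 2*sqrt(2) ≈ -0.8284, 2 + 2*sqrt(2) ≈ 4.8284

f''(x) = 16/(x^3 - 6*x^2 + 12*x - 8)
Second-derivative test at each critical point:
  f''(-0.8284) = -0.7071 < 0 → local maximum
  f''(4.8284) = 0.7071 > 0 → local minimum

Critical points: x = 2 - 2*sqrt(2) ≈ -0.8284 (local maximum); x = 2 + 2*sqrt(2) ≈ 4.8284 (local minimum)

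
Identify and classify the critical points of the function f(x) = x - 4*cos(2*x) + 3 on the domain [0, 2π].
f'(x) = 8*sin(2*x) + 1

Solve f'(x) = 0 on [0, 2π]:
  f'(x) = 0 ⇔ sin(2*x) = -1/8, i.e. 2*x = arcsin(-1/8) + 2nπ or 2*x = π − arcsin(-1/8) + 2nπ; keep the solutions lying in [0, 2π].
  ⇒ x = asin(1/8)/2 + pi/2 ≈ 1.6335, pi - asin(1/8)/2 ≈ 3.0789, asin(1/8)/2 + 3*pi/2 ≈ 4.7751, -asin(1/8)/2 + 2*pi ≈ 6.2205

f''(x) = 16*cos(2*x)
Second-derivative test at each critical point:
  f''(1.6335) = -15.8745 < 0 → local maximum
  f''(3.0789) = 15.8745 > 0 → local minimum
  f''(4.7751) = -15.8745 < 0 → local maximum
  f''(6.2205) = 15.8745 > 0 → local minimum

Critical points: x = asin(1/8)/2 + pi/2 ≈ 1.6335 (local maximum); x = pi - asin(1/8)/2 ≈ 3.0789 (local minimum); x = asin(1/8)/2 + 3*pi/2 ≈ 4.7751 (local maximum); x = -asin(1/8)/2 + 2*pi ≈ 6.2205 (local minimum)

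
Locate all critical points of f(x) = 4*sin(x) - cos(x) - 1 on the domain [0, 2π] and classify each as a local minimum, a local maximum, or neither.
f'(x) = sin(x) + 4*cos(x)

Solve f'(x) = 0 on [0, 2π]:
  f'(x) = 0 ⇔ 4*cos(x) = -sin(x) ⇔ tan(x) = -4, i.e. x = arctan(-4) + nπ; keep the solutions lying in [0, 2π].
  ⇒ x = pi - atan(4) ≈ 1.8158, -atan(4) + 2*pi ≈ 4.9574

f''(x) = -4*sin(x) + cos(x)
Second-derivative test at each critical point:
  f''(1.8158) = -4.1231 < 0 → local maximum
  f''(4.9574) = 4.1231 > 0 → local minimum

Critical points: x = pi - atan(4) ≈ 1.8158 (local maximum); x = -atan(4) + 2*pi ≈ 4.9574 (local minimum)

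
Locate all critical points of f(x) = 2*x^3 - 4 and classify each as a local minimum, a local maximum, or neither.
f'(x) = 6*x^2

Solve f'(x) = 0:
  ⇒ x = 0

f''(x) = 12*x
Second-derivative test at each critical point:
  f''(0) = 0, so the second-derivative test is inconclusive; use the first-derivative test: f'(-1/4) = 0.3750, f'(1/4) = 0.3750 — f' is positive on both sides (no sign change) → neither a local maximum nor a local minimum

Critical points: x = 0 (neither)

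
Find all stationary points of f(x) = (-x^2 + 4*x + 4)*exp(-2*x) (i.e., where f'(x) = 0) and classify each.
f'(x) = 2*(x^2 - 5*x - 2)*exp(-2*x)

Solve f'(x) = 0:
  f'(x) = (2*x^2 - 10*x - 4)·exp(-2*x) and exp(-2*x) > 0 for every x, so f'(x) = 0 ⇔ 2*x^2 - 10*x - 4 = 0.
  Factor: 2*x^2 - 10*x - 4 = 2*(x^2 - 5*x - 2); x^2 - 5*x - 2 = 0 has no rational roots; quadratic formula: x = (5 ± √33)/2.
  ⇒ x = 5/2 - sqrt(33)/2 ≈ -0.3723, 5/2 + sqrt(33)/2 ≈ 5.3723

f''(x) = 2*(-2*x^2 + 12*x - 1)*exp(-2*x)
Second-derivative test at each critical point:
  f''(-0.3723) = -24.1906 < 0 → local maximum
  f''(5.3723) = 2.477e-04 > 0 → local minimum

Critical points: x = 5/2 - sqrt(33)/2 ≈ -0.3723 (local maximum); x = 5/2 + sqrt(33)/2 ≈ 5.3723 (local minimum)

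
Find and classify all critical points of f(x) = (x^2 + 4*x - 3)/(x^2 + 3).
f'(x) = 4*(-x^2 + 3*x + 3)/(x^4 + 6*x^2 + 9)

Solve f'(x) = 0:
  f'(x) = -4*(x^2 - 3*x - 3)/(x^2 + 3)^2; the denominator is positive wherever f is defined, so f'(x) = 0 ⇔ -4*x^2 + 12*x + 12 = 0.
  Factor: -4*x^2 + 12*x + 12 = -4*(x^2 - 3*x - 3); x^2 - 3*x - 3 = 0 has no rational roots; quadratic formula: x = (3 ± √21)/2.
  ⇒ x = 3/2 - sqrt(21)/2 ≈ -0.7913, 3/2 + sqrt(21)/2 ≈ 3.7913

f''(x) = 4*(2*x^3 - 9*x^2 - 18*x + 9)/(x^6 + 9*x^4 + 27*x^2 + 27)
Second-derivative test at each critical point:
  f''(-0.7913) = 1.3941 > 0 → local minimum
  f''(3.7913) = -0.0607 < 0 → local maximum

Critical points: x = 3/2 - sqrt(21)/2 ≈ -0.7913 (local minimum); x = 3/2 + sqrt(21)/2 ≈ 3.7913 (local maximum)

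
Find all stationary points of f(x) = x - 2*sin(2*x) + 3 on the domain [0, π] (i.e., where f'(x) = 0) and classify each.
f'(x) = 1 - 4*cos(2*x)

Solve f'(x) = 0 on [0, π]:
  f'(x) = 0 ⇔ cos(2*x) = 1/4, i.e. 2*x = ±arccos(1/4) + 2nπ; keep the solutions lying in [0, π].
  ⇒ x = acos(1/4)/2 ≈ 0.6591, pi - acos(1/4)/2 ≈ 2.4825

f''(x) = 8*sin(2*x)
Second-derivative test at each critical point:
  f''(0.6591) = 7.7460 > 0 → local minimum
  f''(2.4825) = -7.7460 < 0 → local maximum

Critical points: x = acos(1/4)/2 ≈ 0.6591 (local minimum); x = pi - acos(1/4)/2 ≈ 2.4825 (local maximum)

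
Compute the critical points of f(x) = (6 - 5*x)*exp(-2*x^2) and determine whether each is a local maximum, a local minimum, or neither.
f'(x) = (4*x*(5*x - 6) - 5)*exp(-2*x^2)

Solve f'(x) = 0:
  f'(x) = (20*x^2 - 24*x - 5)·exp(-2*x^2) and exp(-2*x^2) > 0 for every x, so f'(x) = 0 ⇔ 20*x^2 - 24*x - 5 = 0.
  20*x^2 - 24*x - 5 = 0 has no rational roots; quadratic formula: x = (24 ± √976)/40.
  ⇒ x = 3/5 - sqrt(61)/10 ≈ -0.1810, 3/5 + sqrt(61)/10 ≈ 1.3810

f''(x) = 4*(4*x^2*(6 - 5*x) + 15*x - 6)*exp(-2*x^2)
Second-derivative test at each critical point:
  f''(-0.1810) = -29.2591 < 0 → local maximum
  f''(1.3810) = 0.6889 > 0 → local minimum

Critical points: x = 3/5 - sqrt(61)/10 ≈ -0.1810 (local maximum); x = 3/5 + sqrt(61)/10 ≈ 1.3810 (local minimum)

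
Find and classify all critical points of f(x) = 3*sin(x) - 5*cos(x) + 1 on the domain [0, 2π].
f'(x) = 5*sin(x) + 3*cos(x)

Solve f'(x) = 0 on [0, 2π]:
  f'(x) = 0 ⇔ 3*cos(x) = -5*sin(x) ⇔ tan(x) = -3/5, i.e. x = arctan(-3/5) + nπ; keep the solutions lying in [0, 2π].
  ⇒ x = pi - atan(3/5) ≈ 2.6012, -atan(3/5) + 2*pi ≈ 5.7428

f''(x) = -3*sin(x) + 5*cos(x)
Second-derivative test at each critical point:
  f''(2.6012) = -5.8310 < 0 → local maximum
  f''(5.7428) = 5.8310 > 0 → local minimum

Critical points: x = pi - atan(3/5) ≈ 2.6012 (local maximum); x = -atan(3/5) + 2*pi ≈ 5.7428 (local minimum)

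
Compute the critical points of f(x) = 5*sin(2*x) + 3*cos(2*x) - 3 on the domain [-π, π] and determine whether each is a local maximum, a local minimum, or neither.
f'(x) = -6*sin(2*x) + 10*cos(2*x)

Solve f'(x) = 0 on [-π, π]:
  f'(x) = 0 ⇔ 5*cos(2*x) = 3*sin(2*x) ⇔ tan(2*x) = 5/3, i.e. 2*x = arctan(5/3) + nπ; keep the solutions lying in [-π, π].
  ⇒ x = -pi + atan(5/3)/2 ≈ -2.6264, -pi/2 + atan(5/3)/2 ≈ -1.0556, atan(5/3)/2 ≈ 0.5152, atan(5/3)/2 + pi/2 ≈ 2.0860

f''(x) = -20*sin(2*x) - 12*cos(2*x)
Second-derivative test at each critical point:
  f''(-2.6264) = -23.3238 < 0 → local maximum
  f''(-1.0556) = 23.3238 > 0 → local minimum
  f''(0.5152) = -23.3238 < 0 → local maximum
  f''(2.0860) = 23.3238 > 0 → local minimum

Critical points: x = -pi + atan(5/3)/2 ≈ -2.6264 (local maximum); x = -pi/2 + atan(5/3)/2 ≈ -1.0556 (local minimum); x = atan(5/3)/2 ≈ 0.5152 (local maximum); x = atan(5/3)/2 + pi/2 ≈ 2.0860 (local minimum)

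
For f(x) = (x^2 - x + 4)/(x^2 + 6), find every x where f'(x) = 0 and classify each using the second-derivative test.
f'(x) = (x^2 + 4*x - 6)/(x^4 + 12*x^2 + 36)

Solve f'(x) = 0:
  f'(x) = (x^2 + 4*x - 6)/(x^2 + 6)^2; the denominator is positive wherever f is defined, so f'(x) = 0 ⇔ x^2 + 4*x - 6 = 0.
  x^2 + 4*x - 6 = 0 has no rational roots; quadratic formula: x = (-4 ± √40)/2.
  ⇒ x = -sqrt(10) - 2 ≈ -5.1623, -2 + sqrt(10) ≈ 1.1623

f''(x) = 2*(-x^3 - 6*x^2 + 18*x + 12)/(x^6 + 18*x^4 + 108*x^2 + 216)
Second-derivative test at each critical point:
  f''(-5.1623) = -0.0059 < 0 → local maximum
  f''(1.1623) = 0.1170 > 0 → local minimum

Critical points: x = -sqrt(10) - 2 ≈ -5.1623 (local maximum); x = -2 + sqrt(10) ≈ 1.1623 (local minimum)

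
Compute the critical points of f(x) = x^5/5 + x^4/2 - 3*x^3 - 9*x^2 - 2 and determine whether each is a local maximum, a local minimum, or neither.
f'(x) = x*(x^3 + 2*x^2 - 9*x - 18)

Solve f'(x) = 0:
  Factor: x^4 + 2*x^3 - 9*x^2 - 18*x = x*(x - 3)*(x + 2)*(x + 3) = 0.
  ⇒ x = -3, -2, 0, 3

f''(x) = 4*x^3 + 6*x^2 - 18*x - 18
Second-derivative test at each critical point:
  f''(-3) = -18 < 0 → local maximum
  f''(-2) = 10 > 0 → local minimum
  f''(0) = -18 < 0 → local maximum
  f''(3) = 90 > 0 → local minimum

Critical points: x = -3 (local maximum); x = -2 (local minimum); x = 0 (local maximum); x = 3 (local minimum)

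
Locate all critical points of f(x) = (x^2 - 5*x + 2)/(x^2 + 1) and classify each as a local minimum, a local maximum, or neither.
f'(x) = (5*x^2 - 2*x - 5)/(x^4 + 2*x^2 + 1)

Solve f'(x) = 0:
  f'(x) = (5*x^2 - 2*x - 5)/(x^2 + 1)^2; the denominator is positive wherever f is defined, so f'(x) = 0 ⇔ 5*x^2 - 2*x - 5 = 0.
  5*x^2 - 2*x - 5 = 0 has no rational roots; quadratic formula: x = (2 ± √104)/10.
  ⇒ x = 1/5 - sqrt(26)/5 ≈ -0.8198, 1/5 + sqrt(26)/5 ≈ 1.2198

f''(x) = 2*(-5*x^3 + 3*x^2 + 15*x - 1)/(x^6 + 3*x^4 + 3*x^2 + 1)
Second-derivative test at each critical point:
  f''(-0.8198) = -3.6476 < 0 → local maximum
  f''(1.2198) = 1.6476 > 0 → local minimum

Critical points: x = 1/5 - sqrt(26)/5 ≈ -0.8198 (local maximum); x = 1/5 + sqrt(26)/5 ≈ 1.2198 (local minimum)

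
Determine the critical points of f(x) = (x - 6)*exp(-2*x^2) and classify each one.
f'(x) = (-4*x*(x - 6) + 1)*exp(-2*x^2)

Solve f'(x) = 0:
  f'(x) = (-4*x^2 + 24*x + 1)·exp(-2*x^2) and exp(-2*x^2) > 0 for every x, so f'(x) = 0 ⇔ -4*x^2 + 24*x + 1 = 0.
  4*x^2 - 24*x - 1 = 0 has no rational roots; quadratic formula: x = (24 ± √592)/8.
  ⇒ x = 3 - sqrt(37)/2 ≈ -0.0414, 3 + sqrt(37)/2 ≈ 6.0414

f''(x) = 4*(4*x^2*(x - 6) - 3*x + 6)*exp(-2*x^2)
Second-derivative test at each critical point:
  f''(-0.0414) = 24.2479 > 0 → local minimum
  f''(6.0414) = -4.832e-31 < 0 → local maximum

Critical points: x = 3 - sqrt(37)/2 ≈ -0.0414 (local minimum); x = 3 + sqrt(37)/2 ≈ 6.0414 (local maximum)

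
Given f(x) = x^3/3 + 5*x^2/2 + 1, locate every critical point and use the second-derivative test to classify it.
f'(x) = x*(x + 5)

Solve f'(x) = 0:
  Factor: x^2 + 5*x = x*(x + 5) = 0.
  ⇒ x = -5, 0

f''(x) = 2*x + 5
Second-derivative test at each critical point:
  f''(-5) = -5 < 0 → local maximum
  f''(0) = 5 > 0 → local minimum

Critical points: x = -5 (local maximum); x = 0 (local minimum)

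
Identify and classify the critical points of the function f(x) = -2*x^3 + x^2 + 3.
f'(x) = 2*x*(1 - 3*x)

Solve f'(x) = 0:
  Factor: -6*x^2 + 2*x = -2*x*(3*x - 1) = 0.
  ⇒ x = 0, 1/3

f''(x) = 2 - 12*x
Second-derivative test at each critical point:
  f''(0) = 2 > 0 → local minimum
  f''(1/3) = -2 < 0 → local maximum

Critical points: x = 0 (local minimum); x = 1/3 (local maximum)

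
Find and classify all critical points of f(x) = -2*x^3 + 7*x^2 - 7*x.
f'(x) = -6*x^2 + 14*x - 7

Solve f'(x) = 0:
  6*x^2 - 14*x + 7 = 0 has no rational roots; quadratic formula: x = (14 ± √28)/12.
  ⇒ x = 7/6 - sqrt(7)/6 ≈ 0.7257, sqrt(7)/6 + 7/6 ≈ 1.6076

f''(x) = 14 - 12*x
Second-derivative test at each critical point:
  f''(0.7257) = 5.2915 > 0 → local minimum
  f''(1.6076) = -5.2915 < 0 → local maximum

Critical points: x = 7/6 - sqrt(7)/6 ≈ 0.7257 (local minimum); x = sqrt(7)/6 + 7/6 ≈ 1.6076 (local maximum)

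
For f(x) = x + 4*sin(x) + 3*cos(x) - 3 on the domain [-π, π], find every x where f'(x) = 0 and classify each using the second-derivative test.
f'(x) = -3*sin(x) + 4*cos(x) + 1

Solve f'(x) = 0 on [-π, π]:
  f'(x) = 0 ⇔ -3*sin(x) + 4*cos(x) = -1. Write the left side as R·cos(x + φ) with R = √(4² + 3²) = 5, cos φ = 4/5, sin φ = 3/5; then cos(x + φ) = -1/5. Solve for x and keep the solutions lying in [-π, π].
  ⇒ x = -pi + atan((3 - 8*sqrt(6))/(-6*sqrt(6) - 4)) ≈ -2.4157, atan((3 + 8*sqrt(6))/(-4 + 6*sqrt(6))) ≈ 1.1287

f''(x) = -4*sin(x) - 3*cos(x)
Second-derivative test at each critical point:
  f''(-2.4157) = 4.8990 > 0 → local minimum
  f''(1.1287) = -4.8990 < 0 → local maximum

Critical points: x = -pi + atan((3 - 8*sqrt(6))/(-6*sqrt(6) - 4)) ≈ -2.4157 (local minimum); x = atan((3 + 8*sqrt(6))/(-4 + 6*sqrt(6))) ≈ 1.1287 (local maximum)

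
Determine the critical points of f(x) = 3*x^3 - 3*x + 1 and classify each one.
f'(x) = 9*x^2 - 3

Solve f'(x) = 0:
  Factor: 9*x^2 - 3 = 3*(3*x^2 - 1); 3*x^2 - 1 = 0 has no rational roots; quadratic formula: x = (0 ± √12)/6.
  ⇒ x = -sqrt(3)/3 ≈ -0.5774, sqrt(3)/3 ≈ 0.5774

f''(x) = 18*x
Second-derivative test at each critical point:
  f''(-0.5774) = -10.3923 < 0 → local maximum
  f''(0.5774) = 10.3923 > 0 → local minimum

Critical points: x = -sqrt(3)/3 ≈ -0.5774 (local maximum); x = sqrt(3)/3 ≈ 0.5774 (local minimum)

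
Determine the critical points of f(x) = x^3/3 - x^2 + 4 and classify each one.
f'(x) = x*(x - 2)

Solve f'(x) = 0:
  Factor: x^2 - 2*x = x*(x - 2) = 0.
  ⇒ x = 0, 2

f''(x) = 2*x - 2
Second-derivative test at each critical point:
  f''(0) = -2 < 0 → local maximum
  f''(2) = 2 > 0 → local minimum

Critical points: x = 0 (local maximum); x = 2 (local minimum)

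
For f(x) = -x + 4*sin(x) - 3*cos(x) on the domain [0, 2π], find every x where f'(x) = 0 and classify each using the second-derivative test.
f'(x) = 3*sin(x) + 4*cos(x) - 1

Solve f'(x) = 0 on [0, 2π]:
  f'(x) = 0 ⇔ 3*sin(x) + 4*cos(x) = 1. Write the left side as R·cos(x + φ) with R = √(4² + (-3)²) = 5, cos φ = 4/5, sin φ = -3/5; then cos(x + φ) = 1/5. Solve for x and keep the solutions lying in [0, 2π].
  ⇒ x = atan((3 + 8*sqrt(6))/(4 - 6*sqrt(6))) + pi ≈ 2.0129, atan((3 - 8*sqrt(6))/(4 + 6*sqrt(6))) + 2*pi ≈ 5.5572

f''(x) = -4*sin(x) + 3*cos(x)
Second-derivative test at each critical point:
  f''(2.0129) = -4.8990 < 0 → local maximum
  f''(5.5572) = 4.8990 > 0 → local minimum

Critical points: x = atan((3 + 8*sqrt(6))/(4 - 6*sqrt(6))) + pi ≈ 2.0129 (local maximum); x = atan((3 - 8*sqrt(6))/(4 + 6*sqrt(6))) + 2*pi ≈ 5.5572 (local minimum)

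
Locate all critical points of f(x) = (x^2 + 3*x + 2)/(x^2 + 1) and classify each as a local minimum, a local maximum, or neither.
f'(x) = (-3*x^2 - 2*x + 3)/(x^4 + 2*x^2 + 1)

Solve f'(x) = 0:
  f'(x) = -(3*x^2 + 2*x - 3)/(x^2 + 1)^2; the denominator is positive wherever f is defined, so f'(x) = 0 ⇔ -3*x^2 - 2*x + 3 = 0.
  3*x^2 + 2*x - 3 = 0 has no rational roots; quadratic formula: x = (-2 ± √40)/6.
  ⇒ x = -sqrt(10)/3 - 1/3 ≈ -1.3874, -1/3 + sqrt(10)/3 ≈ 0.7208

f''(x) = 2*(3*x^3 + 3*x^2 - 9*x - 1)/(x^6 + 3*x^4 + 3*x^2 + 1)
Second-derivative test at each critical point:
  f''(-1.3874) = 0.7393 > 0 → local minimum
  f''(0.7208) = -2.7393 < 0 → local maximum

Critical points: x = -sqrt(10)/3 - 1/3 ≈ -1.3874 (local minimum); x = -1/3 + sqrt(10)/3 ≈ 0.7208 (local maximum)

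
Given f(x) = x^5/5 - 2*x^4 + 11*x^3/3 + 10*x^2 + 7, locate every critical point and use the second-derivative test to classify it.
f'(x) = x*(x^3 - 8*x^2 + 11*x + 20)

Solve f'(x) = 0:
  Factor: x^4 - 8*x^3 + 11*x^2 + 20*x = x*(x - 5)*(x - 4)*(x + 1) = 0.
  ⇒ x = -1, 0, 4, 5

f''(x) = 4*x^3 - 24*x^2 + 22*x + 20
Second-derivative test at each critical point:
  f''(-1) = -30 < 0 → local maximum
  f''(0) = 20 > 0 → local minimum
  f''(4) = -20 < 0 → local maximum
  f''(5) = 30 > 0 → local minimum

Critical points: x = -1 (local maximum); x = 0 (local minimum); x = 4 (local maximum); x = 5 (local minimum)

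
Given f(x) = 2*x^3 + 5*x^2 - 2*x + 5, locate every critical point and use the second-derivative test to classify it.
f'(x) = 6*x^2 + 10*x - 2

Solve f'(x) = 0:
  Factor: 6*x^2 + 10*x - 2 = 2*(3*x^2 + 5*x - 1); 3*x^2 + 5*x - 1 = 0 has no rational roots; quadratic formula: x = (-5 ± √37)/6.
  ⇒ x = -sqrt(37)/6 - 5/6 ≈ -1.8471, -5/6 + sqrt(37)/6 ≈ 0.1805

f''(x) = 12*x + 10
Second-derivative test at each critical point:
  f''(-1.8471) = -12.1655 < 0 → local maximum
  f''(0.1805) = 12.1655 > 0 → local minimum

Critical points: x = -sqrt(37)/6 - 5/6 ≈ -1.8471 (local maximum); x = -5/6 + sqrt(37)/6 ≈ 0.1805 (local minimum)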